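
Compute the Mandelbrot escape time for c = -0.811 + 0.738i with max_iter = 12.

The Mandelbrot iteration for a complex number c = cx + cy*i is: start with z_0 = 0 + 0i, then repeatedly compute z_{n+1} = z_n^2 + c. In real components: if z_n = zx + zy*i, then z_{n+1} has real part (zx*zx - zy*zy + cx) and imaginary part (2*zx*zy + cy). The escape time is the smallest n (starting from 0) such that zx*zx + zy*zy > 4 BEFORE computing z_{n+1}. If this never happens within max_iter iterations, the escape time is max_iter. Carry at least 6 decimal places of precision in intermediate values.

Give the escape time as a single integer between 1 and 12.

Answer: 4

Derivation:
z_0 = 0 + 0i, c = -0.8110 + 0.7380i
Iter 1: z = -0.8110 + 0.7380i, |z|^2 = 1.2024
Iter 2: z = -0.6979 + -0.4590i, |z|^2 = 0.6978
Iter 3: z = -0.5346 + 1.3787i, |z|^2 = 2.1867
Iter 4: z = -2.4261 + -0.7362i, |z|^2 = 6.4280
Escaped at iteration 4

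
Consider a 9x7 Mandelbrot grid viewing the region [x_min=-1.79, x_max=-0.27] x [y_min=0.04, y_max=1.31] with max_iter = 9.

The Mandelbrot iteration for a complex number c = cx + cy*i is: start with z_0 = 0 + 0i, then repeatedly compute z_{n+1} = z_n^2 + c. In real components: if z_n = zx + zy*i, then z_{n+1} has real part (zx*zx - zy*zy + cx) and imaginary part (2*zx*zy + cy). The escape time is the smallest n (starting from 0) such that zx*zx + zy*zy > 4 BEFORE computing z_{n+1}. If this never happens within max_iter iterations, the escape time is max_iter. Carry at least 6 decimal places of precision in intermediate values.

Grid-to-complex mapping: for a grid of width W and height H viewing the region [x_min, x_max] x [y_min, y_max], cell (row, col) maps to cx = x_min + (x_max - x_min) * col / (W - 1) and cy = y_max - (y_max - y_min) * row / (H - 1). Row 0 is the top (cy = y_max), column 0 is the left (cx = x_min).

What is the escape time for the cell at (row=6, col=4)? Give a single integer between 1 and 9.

Answer: 9

Derivation:
z_0 = 0 + 0i, c = -1.0300 + 0.0400i
Iter 1: z = -1.0300 + 0.0400i, |z|^2 = 1.0625
Iter 2: z = 0.0293 + -0.0424i, |z|^2 = 0.0027
Iter 3: z = -1.0309 + 0.0375i, |z|^2 = 1.0642
Iter 4: z = 0.0314 + -0.0374i, |z|^2 = 0.0024
Iter 5: z = -1.0304 + 0.0377i, |z|^2 = 1.0632
Iter 6: z = 0.0303 + -0.0376i, |z|^2 = 0.0023
Iter 7: z = -1.0305 + 0.0377i, |z|^2 = 1.0633
Iter 8: z = 0.0305 + -0.0377i, |z|^2 = 0.0024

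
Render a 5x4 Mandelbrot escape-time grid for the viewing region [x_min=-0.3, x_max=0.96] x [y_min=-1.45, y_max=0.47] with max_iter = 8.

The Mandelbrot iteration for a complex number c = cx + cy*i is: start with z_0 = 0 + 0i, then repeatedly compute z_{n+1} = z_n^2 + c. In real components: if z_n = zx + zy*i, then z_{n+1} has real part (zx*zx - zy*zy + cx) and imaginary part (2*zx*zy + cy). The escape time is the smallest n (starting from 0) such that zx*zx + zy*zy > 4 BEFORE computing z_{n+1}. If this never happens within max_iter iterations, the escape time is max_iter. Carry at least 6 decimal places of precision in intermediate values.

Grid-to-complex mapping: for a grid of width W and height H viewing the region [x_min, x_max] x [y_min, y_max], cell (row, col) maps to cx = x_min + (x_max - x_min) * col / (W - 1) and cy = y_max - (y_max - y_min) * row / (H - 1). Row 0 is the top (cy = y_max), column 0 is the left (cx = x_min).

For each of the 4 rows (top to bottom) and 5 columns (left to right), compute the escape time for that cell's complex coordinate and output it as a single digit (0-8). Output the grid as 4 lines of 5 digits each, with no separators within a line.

(row=0, col=0): c = -0.3000 + 0.4700i → escape time 8
(row=0, col=1): c = 0.0150 + 0.4700i → escape time 8
(row=0, col=2): c = 0.3300 + 0.4700i → escape time 8
(row=0, col=3): c = 0.6450 + 0.4700i → escape time 3
(row=0, col=4): c = 0.9600 + 0.4700i → escape time 2
(row=1, col=0): c = -0.3000 + -0.1700i → escape time 8
(row=1, col=1): c = 0.0150 + -0.1700i → escape time 8
(row=1, col=2): c = 0.3300 + -0.1700i → escape time 8
(row=1, col=3): c = 0.6450 + -0.1700i → escape time 4
(row=1, col=4): c = 0.9600 + -0.1700i → escape time 3
(row=2, col=0): c = -0.3000 + -0.8100i → escape time 8
(row=2, col=1): c = 0.0150 + -0.8100i → escape time 8
(row=2, col=2): c = 0.3300 + -0.8100i → escape time 4
(row=2, col=3): c = 0.6450 + -0.8100i → escape time 3
(row=2, col=4): c = 0.9600 + -0.8100i → escape time 2
(row=3, col=0): c = -0.3000 + -1.4500i → escape time 2
(row=3, col=1): c = 0.0150 + -1.4500i → escape time 2
(row=3, col=2): c = 0.3300 + -1.4500i → escape time 2
(row=3, col=3): c = 0.6450 + -1.4500i → escape time 2
(row=3, col=4): c = 0.9600 + -1.4500i → escape time 2

Answer: 88832
88843
88432
22222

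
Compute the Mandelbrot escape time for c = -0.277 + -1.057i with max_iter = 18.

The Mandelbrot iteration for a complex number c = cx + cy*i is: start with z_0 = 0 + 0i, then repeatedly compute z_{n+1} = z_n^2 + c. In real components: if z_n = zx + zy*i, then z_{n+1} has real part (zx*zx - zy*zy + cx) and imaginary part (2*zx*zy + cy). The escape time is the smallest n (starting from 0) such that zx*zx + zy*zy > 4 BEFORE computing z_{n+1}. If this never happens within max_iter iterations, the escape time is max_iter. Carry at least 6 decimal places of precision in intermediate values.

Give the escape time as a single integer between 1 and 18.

Answer: 5

Derivation:
z_0 = 0 + 0i, c = -0.2770 + -1.0570i
Iter 1: z = -0.2770 + -1.0570i, |z|^2 = 1.1940
Iter 2: z = -1.3175 + -0.4714i, |z|^2 = 1.9581
Iter 3: z = 1.2366 + 0.1852i, |z|^2 = 1.5635
Iter 4: z = 1.2179 + -0.5989i, |z|^2 = 1.8420
Iter 5: z = 0.8476 + -2.5159i, |z|^2 = 7.0481
Escaped at iteration 5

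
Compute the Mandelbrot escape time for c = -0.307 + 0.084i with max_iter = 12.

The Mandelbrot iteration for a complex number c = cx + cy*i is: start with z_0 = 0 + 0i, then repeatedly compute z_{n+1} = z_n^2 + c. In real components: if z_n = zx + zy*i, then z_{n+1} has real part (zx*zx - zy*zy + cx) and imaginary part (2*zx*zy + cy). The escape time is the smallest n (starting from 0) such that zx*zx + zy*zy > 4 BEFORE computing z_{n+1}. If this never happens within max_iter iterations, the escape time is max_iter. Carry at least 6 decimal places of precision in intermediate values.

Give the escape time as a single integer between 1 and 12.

Answer: 12

Derivation:
z_0 = 0 + 0i, c = -0.3070 + 0.0840i
Iter 1: z = -0.3070 + 0.0840i, |z|^2 = 0.1013
Iter 2: z = -0.2198 + 0.0324i, |z|^2 = 0.0494
Iter 3: z = -0.2597 + 0.0697i, |z|^2 = 0.0723
Iter 4: z = -0.2444 + 0.0478i, |z|^2 = 0.0620
Iter 5: z = -0.2495 + 0.0607i, |z|^2 = 0.0660
Iter 6: z = -0.2484 + 0.0537i, |z|^2 = 0.0646
Iter 7: z = -0.2482 + 0.0573i, |z|^2 = 0.0649
Iter 8: z = -0.2487 + 0.0556i, |z|^2 = 0.0649
Iter 9: z = -0.2482 + 0.0564i, |z|^2 = 0.0648
Iter 10: z = -0.2486 + 0.0560i, |z|^2 = 0.0649
Iter 11: z = -0.2484 + 0.0562i, |z|^2 = 0.0648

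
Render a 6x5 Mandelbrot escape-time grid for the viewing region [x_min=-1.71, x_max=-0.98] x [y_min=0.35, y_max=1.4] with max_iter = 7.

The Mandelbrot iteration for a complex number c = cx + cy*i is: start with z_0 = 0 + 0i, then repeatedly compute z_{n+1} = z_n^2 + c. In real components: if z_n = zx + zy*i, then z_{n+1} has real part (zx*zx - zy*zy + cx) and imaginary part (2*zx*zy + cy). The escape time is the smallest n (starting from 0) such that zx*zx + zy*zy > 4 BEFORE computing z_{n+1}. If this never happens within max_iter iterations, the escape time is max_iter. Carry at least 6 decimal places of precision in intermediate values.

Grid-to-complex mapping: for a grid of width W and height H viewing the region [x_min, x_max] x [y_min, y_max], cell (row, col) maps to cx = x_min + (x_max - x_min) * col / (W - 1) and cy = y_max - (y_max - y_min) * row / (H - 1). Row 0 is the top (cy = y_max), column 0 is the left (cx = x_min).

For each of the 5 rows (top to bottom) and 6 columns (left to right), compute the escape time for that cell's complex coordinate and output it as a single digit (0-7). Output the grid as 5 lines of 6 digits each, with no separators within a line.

Answer: 112222
122333
233333
333344
445777

Derivation:
(row=0, col=0): c = -1.7100 + 1.4000i → escape time 1
(row=0, col=1): c = -1.5640 + 1.4000i → escape time 1
(row=0, col=2): c = -1.4180 + 1.4000i → escape time 2
(row=0, col=3): c = -1.2720 + 1.4000i → escape time 2
(row=0, col=4): c = -1.1260 + 1.4000i → escape time 2
(row=0, col=5): c = -0.9800 + 1.4000i → escape time 2
(row=1, col=0): c = -1.7100 + 1.1375i → escape time 1
(row=1, col=1): c = -1.5640 + 1.1375i → escape time 2
(row=1, col=2): c = -1.4180 + 1.1375i → escape time 2
(row=1, col=3): c = -1.2720 + 1.1375i → escape time 3
(row=1, col=4): c = -1.1260 + 1.1375i → escape time 3
(row=1, col=5): c = -0.9800 + 1.1375i → escape time 3
(row=2, col=0): c = -1.7100 + 0.8750i → escape time 2
(row=2, col=1): c = -1.5640 + 0.8750i → escape time 3
(row=2, col=2): c = -1.4180 + 0.8750i → escape time 3
(row=2, col=3): c = -1.2720 + 0.8750i → escape time 3
(row=2, col=4): c = -1.1260 + 0.8750i → escape time 3
(row=2, col=5): c = -0.9800 + 0.8750i → escape time 3
(row=3, col=0): c = -1.7100 + 0.6125i → escape time 3
(row=3, col=1): c = -1.5640 + 0.6125i → escape time 3
(row=3, col=2): c = -1.4180 + 0.6125i → escape time 3
(row=3, col=3): c = -1.2720 + 0.6125i → escape time 3
(row=3, col=4): c = -1.1260 + 0.6125i → escape time 4
(row=3, col=5): c = -0.9800 + 0.6125i → escape time 4
(row=4, col=0): c = -1.7100 + 0.3500i → escape time 4
(row=4, col=1): c = -1.5640 + 0.3500i → escape time 4
(row=4, col=2): c = -1.4180 + 0.3500i → escape time 5
(row=4, col=3): c = -1.2720 + 0.3500i → escape time 7
(row=4, col=4): c = -1.1260 + 0.3500i → escape time 7
(row=4, col=5): c = -0.9800 + 0.3500i → escape time 7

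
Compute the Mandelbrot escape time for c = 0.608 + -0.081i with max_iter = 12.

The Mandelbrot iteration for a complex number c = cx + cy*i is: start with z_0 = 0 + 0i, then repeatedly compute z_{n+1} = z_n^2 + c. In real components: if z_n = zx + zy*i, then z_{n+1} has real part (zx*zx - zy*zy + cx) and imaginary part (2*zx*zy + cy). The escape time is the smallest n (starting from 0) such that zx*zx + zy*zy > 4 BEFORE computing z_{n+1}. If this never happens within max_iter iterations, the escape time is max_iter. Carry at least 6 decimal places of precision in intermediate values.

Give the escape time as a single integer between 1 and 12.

z_0 = 0 + 0i, c = 0.6080 + -0.0810i
Iter 1: z = 0.6080 + -0.0810i, |z|^2 = 0.3762
Iter 2: z = 0.9711 + -0.1795i, |z|^2 = 0.9753
Iter 3: z = 1.5188 + -0.4296i, |z|^2 = 2.4914
Iter 4: z = 2.7302 + -1.3860i, |z|^2 = 9.3753
Escaped at iteration 4

Answer: 4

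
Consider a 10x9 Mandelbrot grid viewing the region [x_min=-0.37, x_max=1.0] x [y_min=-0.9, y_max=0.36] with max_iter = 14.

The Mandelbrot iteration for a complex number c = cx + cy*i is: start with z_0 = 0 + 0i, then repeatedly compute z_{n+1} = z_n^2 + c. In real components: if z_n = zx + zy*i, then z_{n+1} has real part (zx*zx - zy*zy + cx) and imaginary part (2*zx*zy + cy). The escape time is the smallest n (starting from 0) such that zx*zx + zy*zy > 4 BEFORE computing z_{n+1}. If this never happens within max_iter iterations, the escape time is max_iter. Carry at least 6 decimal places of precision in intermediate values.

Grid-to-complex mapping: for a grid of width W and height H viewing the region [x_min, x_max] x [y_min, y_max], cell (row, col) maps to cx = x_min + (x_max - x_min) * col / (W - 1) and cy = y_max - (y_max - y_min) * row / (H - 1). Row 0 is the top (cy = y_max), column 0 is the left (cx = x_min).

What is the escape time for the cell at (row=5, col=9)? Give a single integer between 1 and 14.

Answer: 2

Derivation:
z_0 = 0 + 0i, c = 1.0000 + -0.4275i
Iter 1: z = 1.0000 + -0.4275i, |z|^2 = 1.1828
Iter 2: z = 1.8172 + -1.2825i, |z|^2 = 4.9472
Escaped at iteration 2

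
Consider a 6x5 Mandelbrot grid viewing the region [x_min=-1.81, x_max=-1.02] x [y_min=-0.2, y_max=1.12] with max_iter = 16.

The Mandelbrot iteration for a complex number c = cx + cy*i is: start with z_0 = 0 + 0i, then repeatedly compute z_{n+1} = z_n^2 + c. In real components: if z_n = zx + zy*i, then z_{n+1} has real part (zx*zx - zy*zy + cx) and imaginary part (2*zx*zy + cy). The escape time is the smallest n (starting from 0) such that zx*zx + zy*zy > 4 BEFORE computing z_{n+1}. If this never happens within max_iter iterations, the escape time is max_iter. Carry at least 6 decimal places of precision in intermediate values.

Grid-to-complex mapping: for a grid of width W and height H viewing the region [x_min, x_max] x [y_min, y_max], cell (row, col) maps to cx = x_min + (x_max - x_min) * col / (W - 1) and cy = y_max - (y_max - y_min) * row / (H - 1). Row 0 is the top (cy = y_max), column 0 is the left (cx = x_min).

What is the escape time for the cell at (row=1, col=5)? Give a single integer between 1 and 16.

Answer: 3

Derivation:
z_0 = 0 + 0i, c = -1.0200 + 0.7900i
Iter 1: z = -1.0200 + 0.7900i, |z|^2 = 1.6645
Iter 2: z = -0.6037 + -0.8216i, |z|^2 = 1.0395
Iter 3: z = -1.3306 + 1.7820i, |z|^2 = 4.9459
Escaped at iteration 3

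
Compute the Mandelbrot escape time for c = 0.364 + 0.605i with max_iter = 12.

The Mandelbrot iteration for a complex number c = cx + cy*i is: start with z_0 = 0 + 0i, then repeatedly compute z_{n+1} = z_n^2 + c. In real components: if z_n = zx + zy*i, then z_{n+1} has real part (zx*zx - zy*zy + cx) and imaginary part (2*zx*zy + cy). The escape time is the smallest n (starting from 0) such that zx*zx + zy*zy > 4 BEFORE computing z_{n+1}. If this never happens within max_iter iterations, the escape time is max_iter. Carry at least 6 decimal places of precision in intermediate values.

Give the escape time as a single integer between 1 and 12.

z_0 = 0 + 0i, c = 0.3640 + 0.6050i
Iter 1: z = 0.3640 + 0.6050i, |z|^2 = 0.4985
Iter 2: z = 0.1305 + 1.0454i, |z|^2 = 1.1100
Iter 3: z = -0.7119 + 0.8778i, |z|^2 = 1.2774
Iter 4: z = 0.1003 + -0.6448i, |z|^2 = 0.4259
Iter 5: z = -0.0418 + 0.4756i, |z|^2 = 0.2280
Iter 6: z = 0.1395 + 0.5653i, |z|^2 = 0.3390
Iter 7: z = 0.0639 + 0.7627i, |z|^2 = 0.5858
Iter 8: z = -0.2137 + 0.7025i, |z|^2 = 0.5392
Iter 9: z = -0.0839 + 0.3048i, |z|^2 = 0.0999
Iter 10: z = 0.2781 + 0.5539i, |z|^2 = 0.3841
Iter 11: z = 0.1346 + 0.9131i, |z|^2 = 0.8519

Answer: 12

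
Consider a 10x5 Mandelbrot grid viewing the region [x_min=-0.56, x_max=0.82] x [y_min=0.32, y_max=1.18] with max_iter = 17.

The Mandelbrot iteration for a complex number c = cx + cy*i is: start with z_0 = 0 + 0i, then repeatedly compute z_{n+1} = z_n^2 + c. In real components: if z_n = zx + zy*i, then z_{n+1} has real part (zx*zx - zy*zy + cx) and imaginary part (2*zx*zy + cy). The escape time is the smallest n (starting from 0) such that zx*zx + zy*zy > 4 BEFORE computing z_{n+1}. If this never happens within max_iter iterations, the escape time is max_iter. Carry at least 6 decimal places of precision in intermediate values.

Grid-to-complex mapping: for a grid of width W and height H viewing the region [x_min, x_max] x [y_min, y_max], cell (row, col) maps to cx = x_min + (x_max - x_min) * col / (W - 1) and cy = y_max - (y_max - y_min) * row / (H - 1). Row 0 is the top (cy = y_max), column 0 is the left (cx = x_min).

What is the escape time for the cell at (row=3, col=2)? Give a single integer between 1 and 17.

z_0 = 0 + 0i, c = -0.2533 + 0.5350i
Iter 1: z = -0.2533 + 0.5350i, |z|^2 = 0.3504
Iter 2: z = -0.4754 + 0.2639i, |z|^2 = 0.2956
Iter 3: z = -0.0970 + 0.2841i, |z|^2 = 0.0901
Iter 4: z = -0.3246 + 0.4799i, |z|^2 = 0.3357
Iter 5: z = -0.3783 + 0.2234i, |z|^2 = 0.1930
Iter 6: z = -0.1602 + 0.3660i, |z|^2 = 0.1596
Iter 7: z = -0.3616 + 0.4178i, |z|^2 = 0.3053
Iter 8: z = -0.2971 + 0.2329i, |z|^2 = 0.1425
Iter 9: z = -0.2193 + 0.3966i, |z|^2 = 0.2054
Iter 10: z = -0.3626 + 0.3610i, |z|^2 = 0.2618
Iter 11: z = -0.2522 + 0.2732i, |z|^2 = 0.1383
Iter 12: z = -0.2644 + 0.3972i, |z|^2 = 0.2276
Iter 13: z = -0.3412 + 0.3250i, |z|^2 = 0.2220
Iter 14: z = -0.2426 + 0.3132i, |z|^2 = 0.1569
Iter 15: z = -0.2926 + 0.3831i, |z|^2 = 0.2324
Iter 16: z = -0.3145 + 0.3108i, |z|^2 = 0.1955

Answer: 17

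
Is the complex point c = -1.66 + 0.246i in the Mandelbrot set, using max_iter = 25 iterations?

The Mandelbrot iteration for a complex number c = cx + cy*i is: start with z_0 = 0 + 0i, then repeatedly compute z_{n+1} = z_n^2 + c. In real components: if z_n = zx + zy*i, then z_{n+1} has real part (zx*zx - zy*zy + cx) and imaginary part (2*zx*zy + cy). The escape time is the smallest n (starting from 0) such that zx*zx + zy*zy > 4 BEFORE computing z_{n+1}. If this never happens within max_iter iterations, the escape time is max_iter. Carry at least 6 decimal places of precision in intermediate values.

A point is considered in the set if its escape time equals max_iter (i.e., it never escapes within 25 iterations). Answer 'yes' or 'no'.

z_0 = 0 + 0i, c = -1.6600 + 0.2460i
Iter 1: z = -1.6600 + 0.2460i, |z|^2 = 2.8161
Iter 2: z = 1.0351 + -0.5707i, |z|^2 = 1.3971
Iter 3: z = -0.9143 + -0.9355i, |z|^2 = 1.7111
Iter 4: z = -1.6991 + 1.9567i, |z|^2 = 6.7157
Escaped at iteration 4

Answer: no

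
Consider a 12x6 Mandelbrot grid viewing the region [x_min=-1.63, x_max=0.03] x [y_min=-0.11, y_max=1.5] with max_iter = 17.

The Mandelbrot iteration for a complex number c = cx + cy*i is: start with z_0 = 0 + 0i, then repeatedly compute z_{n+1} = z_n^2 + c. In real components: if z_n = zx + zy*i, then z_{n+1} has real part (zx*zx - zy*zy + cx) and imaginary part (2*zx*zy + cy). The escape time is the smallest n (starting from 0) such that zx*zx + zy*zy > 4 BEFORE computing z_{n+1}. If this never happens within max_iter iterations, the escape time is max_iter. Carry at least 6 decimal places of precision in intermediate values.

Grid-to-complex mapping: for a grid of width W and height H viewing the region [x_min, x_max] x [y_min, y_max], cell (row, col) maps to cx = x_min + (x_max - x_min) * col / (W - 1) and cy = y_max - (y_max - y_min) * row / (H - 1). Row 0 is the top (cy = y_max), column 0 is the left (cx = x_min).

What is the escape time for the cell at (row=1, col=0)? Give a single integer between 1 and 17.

z_0 = 0 + 0i, c = -1.6300 + 1.1780i
Iter 1: z = -1.6300 + 1.1780i, |z|^2 = 4.0446
Escaped at iteration 1

Answer: 1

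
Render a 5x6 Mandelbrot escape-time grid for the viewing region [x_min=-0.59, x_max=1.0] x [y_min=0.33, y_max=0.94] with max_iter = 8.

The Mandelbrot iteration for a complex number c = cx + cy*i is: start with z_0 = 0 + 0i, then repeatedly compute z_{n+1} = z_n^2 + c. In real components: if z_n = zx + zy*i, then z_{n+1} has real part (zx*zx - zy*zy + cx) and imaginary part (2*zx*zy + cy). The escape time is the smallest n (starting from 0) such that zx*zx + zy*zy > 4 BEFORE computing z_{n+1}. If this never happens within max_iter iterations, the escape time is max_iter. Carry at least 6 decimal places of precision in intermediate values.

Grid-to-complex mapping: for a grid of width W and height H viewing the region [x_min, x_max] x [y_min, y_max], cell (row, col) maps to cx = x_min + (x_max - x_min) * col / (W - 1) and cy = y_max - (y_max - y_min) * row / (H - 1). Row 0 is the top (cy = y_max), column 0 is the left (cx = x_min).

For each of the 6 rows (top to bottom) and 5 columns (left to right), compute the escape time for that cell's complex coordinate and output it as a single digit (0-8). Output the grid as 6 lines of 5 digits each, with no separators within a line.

Answer: 48422
48532
88632
88832
88842
88842

Derivation:
(row=0, col=0): c = -0.5900 + 0.9400i → escape time 4
(row=0, col=1): c = -0.1925 + 0.9400i → escape time 8
(row=0, col=2): c = 0.2050 + 0.9400i → escape time 4
(row=0, col=3): c = 0.6025 + 0.9400i → escape time 2
(row=0, col=4): c = 1.0000 + 0.9400i → escape time 2
(row=1, col=0): c = -0.5900 + 0.8180i → escape time 4
(row=1, col=1): c = -0.1925 + 0.8180i → escape time 8
(row=1, col=2): c = 0.2050 + 0.8180i → escape time 5
(row=1, col=3): c = 0.6025 + 0.8180i → escape time 3
(row=1, col=4): c = 1.0000 + 0.8180i → escape time 2
(row=2, col=0): c = -0.5900 + 0.6960i → escape time 8
(row=2, col=1): c = -0.1925 + 0.6960i → escape time 8
(row=2, col=2): c = 0.2050 + 0.6960i → escape time 6
(row=2, col=3): c = 0.6025 + 0.6960i → escape time 3
(row=2, col=4): c = 1.0000 + 0.6960i → escape time 2
(row=3, col=0): c = -0.5900 + 0.5740i → escape time 8
(row=3, col=1): c = -0.1925 + 0.5740i → escape time 8
(row=3, col=2): c = 0.2050 + 0.5740i → escape time 8
(row=3, col=3): c = 0.6025 + 0.5740i → escape time 3
(row=3, col=4): c = 1.0000 + 0.5740i → escape time 2
(row=4, col=0): c = -0.5900 + 0.4520i → escape time 8
(row=4, col=1): c = -0.1925 + 0.4520i → escape time 8
(row=4, col=2): c = 0.2050 + 0.4520i → escape time 8
(row=4, col=3): c = 0.6025 + 0.4520i → escape time 4
(row=4, col=4): c = 1.0000 + 0.4520i → escape time 2
(row=5, col=0): c = -0.5900 + 0.3300i → escape time 8
(row=5, col=1): c = -0.1925 + 0.3300i → escape time 8
(row=5, col=2): c = 0.2050 + 0.3300i → escape time 8
(row=5, col=3): c = 0.6025 + 0.3300i → escape time 4
(row=5, col=4): c = 1.0000 + 0.3300i → escape time 2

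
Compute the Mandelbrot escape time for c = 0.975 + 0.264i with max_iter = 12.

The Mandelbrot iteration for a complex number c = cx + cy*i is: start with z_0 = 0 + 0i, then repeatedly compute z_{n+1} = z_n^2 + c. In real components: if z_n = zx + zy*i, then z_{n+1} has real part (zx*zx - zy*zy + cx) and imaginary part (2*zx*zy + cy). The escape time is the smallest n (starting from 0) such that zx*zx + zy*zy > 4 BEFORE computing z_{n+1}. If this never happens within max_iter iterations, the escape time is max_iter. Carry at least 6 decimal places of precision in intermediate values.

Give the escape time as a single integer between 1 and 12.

z_0 = 0 + 0i, c = 0.9750 + 0.2640i
Iter 1: z = 0.9750 + 0.2640i, |z|^2 = 1.0203
Iter 2: z = 1.8559 + 0.7788i, |z|^2 = 4.0510
Escaped at iteration 2

Answer: 2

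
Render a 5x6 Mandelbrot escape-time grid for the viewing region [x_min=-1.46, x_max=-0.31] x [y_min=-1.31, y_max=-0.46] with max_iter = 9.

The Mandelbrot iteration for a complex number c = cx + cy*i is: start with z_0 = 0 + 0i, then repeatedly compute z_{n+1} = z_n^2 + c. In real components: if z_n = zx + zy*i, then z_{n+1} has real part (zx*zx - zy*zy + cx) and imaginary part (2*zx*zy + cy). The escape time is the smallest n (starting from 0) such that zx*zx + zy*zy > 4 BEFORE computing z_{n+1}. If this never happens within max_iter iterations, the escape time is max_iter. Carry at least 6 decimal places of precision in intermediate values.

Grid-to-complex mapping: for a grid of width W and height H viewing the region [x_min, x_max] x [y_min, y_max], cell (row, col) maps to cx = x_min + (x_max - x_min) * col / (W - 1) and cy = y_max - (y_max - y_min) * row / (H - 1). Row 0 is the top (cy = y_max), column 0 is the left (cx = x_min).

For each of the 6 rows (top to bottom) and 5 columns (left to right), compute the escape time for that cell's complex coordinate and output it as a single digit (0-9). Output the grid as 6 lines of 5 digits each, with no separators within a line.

(row=0, col=0): c = -1.4600 + -0.4600i → escape time 3
(row=0, col=1): c = -1.1725 + -0.4600i → escape time 6
(row=0, col=2): c = -0.8850 + -0.4600i → escape time 6
(row=0, col=3): c = -0.5975 + -0.4600i → escape time 9
(row=0, col=4): c = -0.3100 + -0.4600i → escape time 9
(row=1, col=0): c = -1.4600 + -0.6300i → escape time 3
(row=1, col=1): c = -1.1725 + -0.6300i → escape time 3
(row=1, col=2): c = -0.8850 + -0.6300i → escape time 5
(row=1, col=3): c = -0.5975 + -0.6300i → escape time 9
(row=1, col=4): c = -0.3100 + -0.6300i → escape time 9
(row=2, col=0): c = -1.4600 + -0.8000i → escape time 3
(row=2, col=1): c = -1.1725 + -0.8000i → escape time 3
(row=2, col=2): c = -0.8850 + -0.8000i → escape time 4
(row=2, col=3): c = -0.5975 + -0.8000i → escape time 4
(row=2, col=4): c = -0.3100 + -0.8000i → escape time 8
(row=3, col=0): c = -1.4600 + -0.9700i → escape time 3
(row=3, col=1): c = -1.1725 + -0.9700i → escape time 3
(row=3, col=2): c = -0.8850 + -0.9700i → escape time 3
(row=3, col=3): c = -0.5975 + -0.9700i → escape time 4
(row=3, col=4): c = -0.3100 + -0.9700i → escape time 5
(row=4, col=0): c = -1.4600 + -1.1400i → escape time 2
(row=4, col=1): c = -1.1725 + -1.1400i → escape time 3
(row=4, col=2): c = -0.8850 + -1.1400i → escape time 3
(row=4, col=3): c = -0.5975 + -1.1400i → escape time 3
(row=4, col=4): c = -0.3100 + -1.1400i → escape time 4
(row=5, col=0): c = -1.4600 + -1.3100i → escape time 2
(row=5, col=1): c = -1.1725 + -1.3100i → escape time 2
(row=5, col=2): c = -0.8850 + -1.3100i → escape time 2
(row=5, col=3): c = -0.5975 + -1.3100i → escape time 3
(row=5, col=4): c = -0.3100 + -1.3100i → escape time 3

Answer: 36699
33599
33448
33345
23334
22233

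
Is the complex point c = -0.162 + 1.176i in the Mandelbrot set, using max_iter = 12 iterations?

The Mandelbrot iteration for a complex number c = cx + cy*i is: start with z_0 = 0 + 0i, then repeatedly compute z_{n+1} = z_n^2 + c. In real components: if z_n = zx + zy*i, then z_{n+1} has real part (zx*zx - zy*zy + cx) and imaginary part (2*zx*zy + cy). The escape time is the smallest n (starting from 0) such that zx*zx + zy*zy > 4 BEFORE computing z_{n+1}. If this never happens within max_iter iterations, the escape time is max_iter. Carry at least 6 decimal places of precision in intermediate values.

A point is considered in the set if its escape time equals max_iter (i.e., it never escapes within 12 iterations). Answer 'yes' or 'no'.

Answer: no

Derivation:
z_0 = 0 + 0i, c = -0.1620 + 1.1760i
Iter 1: z = -0.1620 + 1.1760i, |z|^2 = 1.4092
Iter 2: z = -1.5187 + 0.7950i, |z|^2 = 2.9385
Iter 3: z = 1.5126 + -1.2387i, |z|^2 = 3.8222
Iter 4: z = 0.5914 + -2.5712i, |z|^2 = 6.9611
Escaped at iteration 4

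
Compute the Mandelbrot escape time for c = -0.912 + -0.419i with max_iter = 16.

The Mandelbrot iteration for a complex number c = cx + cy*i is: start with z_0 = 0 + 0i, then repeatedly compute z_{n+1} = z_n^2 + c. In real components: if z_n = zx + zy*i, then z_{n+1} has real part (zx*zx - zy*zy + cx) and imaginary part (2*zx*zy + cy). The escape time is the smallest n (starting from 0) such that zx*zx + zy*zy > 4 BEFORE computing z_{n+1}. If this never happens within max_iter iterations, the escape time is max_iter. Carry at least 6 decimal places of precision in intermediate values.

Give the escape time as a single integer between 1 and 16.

Answer: 6

Derivation:
z_0 = 0 + 0i, c = -0.9120 + -0.4190i
Iter 1: z = -0.9120 + -0.4190i, |z|^2 = 1.0073
Iter 2: z = -0.2558 + 0.3453i, |z|^2 = 0.1846
Iter 3: z = -0.9658 + -0.5956i, |z|^2 = 1.2875
Iter 4: z = -0.3341 + 0.7315i, |z|^2 = 0.6467
Iter 5: z = -1.3355 + -0.9078i, |z|^2 = 2.6076
Iter 6: z = 0.0474 + 2.0056i, |z|^2 = 4.0249
Escaped at iteration 6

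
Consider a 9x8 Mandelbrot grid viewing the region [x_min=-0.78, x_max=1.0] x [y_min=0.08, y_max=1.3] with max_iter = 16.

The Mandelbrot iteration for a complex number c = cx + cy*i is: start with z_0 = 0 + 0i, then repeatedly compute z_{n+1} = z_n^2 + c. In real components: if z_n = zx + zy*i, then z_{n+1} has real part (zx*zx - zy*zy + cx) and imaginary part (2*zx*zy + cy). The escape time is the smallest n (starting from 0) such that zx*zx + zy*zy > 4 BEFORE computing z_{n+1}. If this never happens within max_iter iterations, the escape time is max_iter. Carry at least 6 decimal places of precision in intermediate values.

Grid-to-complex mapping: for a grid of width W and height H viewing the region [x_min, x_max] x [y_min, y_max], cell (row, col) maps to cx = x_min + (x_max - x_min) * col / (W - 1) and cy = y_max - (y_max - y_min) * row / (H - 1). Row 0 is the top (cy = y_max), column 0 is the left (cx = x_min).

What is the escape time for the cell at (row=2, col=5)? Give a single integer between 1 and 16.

Answer: 3

Derivation:
z_0 = 0 + 0i, c = 0.3325 + 0.9514i
Iter 1: z = 0.3325 + 0.9514i, |z|^2 = 1.0158
Iter 2: z = -0.4622 + 1.5841i, |z|^2 = 2.7231
Iter 3: z = -1.9634 + -0.5128i, |z|^2 = 4.1178
Escaped at iteration 3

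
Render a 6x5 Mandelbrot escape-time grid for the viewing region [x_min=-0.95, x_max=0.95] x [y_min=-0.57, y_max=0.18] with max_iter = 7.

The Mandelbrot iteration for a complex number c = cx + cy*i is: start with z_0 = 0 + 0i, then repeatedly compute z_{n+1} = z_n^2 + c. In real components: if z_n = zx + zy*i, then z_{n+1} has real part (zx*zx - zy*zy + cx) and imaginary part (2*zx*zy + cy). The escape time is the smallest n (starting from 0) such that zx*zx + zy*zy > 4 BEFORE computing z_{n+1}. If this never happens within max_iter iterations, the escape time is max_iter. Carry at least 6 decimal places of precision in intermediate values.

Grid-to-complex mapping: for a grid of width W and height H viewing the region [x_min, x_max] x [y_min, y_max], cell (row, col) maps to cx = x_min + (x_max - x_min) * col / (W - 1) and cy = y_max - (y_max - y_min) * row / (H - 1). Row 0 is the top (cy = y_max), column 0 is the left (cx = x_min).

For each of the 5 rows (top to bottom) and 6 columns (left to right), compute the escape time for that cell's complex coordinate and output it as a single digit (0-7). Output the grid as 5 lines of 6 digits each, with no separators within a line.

(row=0, col=0): c = -0.9500 + 0.1800i → escape time 7
(row=0, col=1): c = -0.5700 + 0.1800i → escape time 7
(row=0, col=2): c = -0.1900 + 0.1800i → escape time 7
(row=0, col=3): c = 0.1900 + 0.1800i → escape time 7
(row=0, col=4): c = 0.5700 + 0.1800i → escape time 4
(row=0, col=5): c = 0.9500 + 0.1800i → escape time 3
(row=1, col=0): c = -0.9500 + -0.0075i → escape time 7
(row=1, col=1): c = -0.5700 + -0.0075i → escape time 7
(row=1, col=2): c = -0.1900 + -0.0075i → escape time 7
(row=1, col=3): c = 0.1900 + -0.0075i → escape time 7
(row=1, col=4): c = 0.5700 + -0.0075i → escape time 4
(row=1, col=5): c = 0.9500 + -0.0075i → escape time 3
(row=2, col=0): c = -0.9500 + -0.1950i → escape time 7
(row=2, col=1): c = -0.5700 + -0.1950i → escape time 7
(row=2, col=2): c = -0.1900 + -0.1950i → escape time 7
(row=2, col=3): c = 0.1900 + -0.1950i → escape time 7
(row=2, col=4): c = 0.5700 + -0.1950i → escape time 4
(row=2, col=5): c = 0.9500 + -0.1950i → escape time 3
(row=3, col=0): c = -0.9500 + -0.3825i → escape time 7
(row=3, col=1): c = -0.5700 + -0.3825i → escape time 7
(row=3, col=2): c = -0.1900 + -0.3825i → escape time 7
(row=3, col=3): c = 0.1900 + -0.3825i → escape time 7
(row=3, col=4): c = 0.5700 + -0.3825i → escape time 4
(row=3, col=5): c = 0.9500 + -0.3825i → escape time 2
(row=4, col=0): c = -0.9500 + -0.5700i → escape time 5
(row=4, col=1): c = -0.5700 + -0.5700i → escape time 7
(row=4, col=2): c = -0.1900 + -0.5700i → escape time 7
(row=4, col=3): c = 0.1900 + -0.5700i → escape time 7
(row=4, col=4): c = 0.5700 + -0.5700i → escape time 3
(row=4, col=5): c = 0.9500 + -0.5700i → escape time 2

Answer: 777743
777743
777743
777742
577732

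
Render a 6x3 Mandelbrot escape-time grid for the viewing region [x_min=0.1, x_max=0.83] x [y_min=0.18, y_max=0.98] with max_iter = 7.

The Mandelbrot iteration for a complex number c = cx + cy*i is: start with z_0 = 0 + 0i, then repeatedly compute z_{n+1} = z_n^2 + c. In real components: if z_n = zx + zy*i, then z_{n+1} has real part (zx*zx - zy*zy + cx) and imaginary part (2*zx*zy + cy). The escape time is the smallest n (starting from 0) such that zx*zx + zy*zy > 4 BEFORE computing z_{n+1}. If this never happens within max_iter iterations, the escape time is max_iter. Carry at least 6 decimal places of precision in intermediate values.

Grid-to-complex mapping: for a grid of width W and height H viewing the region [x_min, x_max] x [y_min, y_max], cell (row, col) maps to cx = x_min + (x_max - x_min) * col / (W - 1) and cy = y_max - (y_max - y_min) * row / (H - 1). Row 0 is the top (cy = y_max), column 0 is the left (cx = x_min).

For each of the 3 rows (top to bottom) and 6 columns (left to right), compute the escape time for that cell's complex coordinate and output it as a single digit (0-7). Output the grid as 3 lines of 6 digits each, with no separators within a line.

Answer: 443222
777433
777433

Derivation:
(row=0, col=0): c = 0.1000 + 0.9800i → escape time 4
(row=0, col=1): c = 0.2460 + 0.9800i → escape time 4
(row=0, col=2): c = 0.3920 + 0.9800i → escape time 3
(row=0, col=3): c = 0.5380 + 0.9800i → escape time 2
(row=0, col=4): c = 0.6840 + 0.9800i → escape time 2
(row=0, col=5): c = 0.8300 + 0.9800i → escape time 2
(row=1, col=0): c = 0.1000 + 0.5800i → escape time 7
(row=1, col=1): c = 0.2460 + 0.5800i → escape time 7
(row=1, col=2): c = 0.3920 + 0.5800i → escape time 7
(row=1, col=3): c = 0.5380 + 0.5800i → escape time 4
(row=1, col=4): c = 0.6840 + 0.5800i → escape time 3
(row=1, col=5): c = 0.8300 + 0.5800i → escape time 3
(row=2, col=0): c = 0.1000 + 0.1800i → escape time 7
(row=2, col=1): c = 0.2460 + 0.1800i → escape time 7
(row=2, col=2): c = 0.3920 + 0.1800i → escape time 7
(row=2, col=3): c = 0.5380 + 0.1800i → escape time 4
(row=2, col=4): c = 0.6840 + 0.1800i → escape time 3
(row=2, col=5): c = 0.8300 + 0.1800i → escape time 3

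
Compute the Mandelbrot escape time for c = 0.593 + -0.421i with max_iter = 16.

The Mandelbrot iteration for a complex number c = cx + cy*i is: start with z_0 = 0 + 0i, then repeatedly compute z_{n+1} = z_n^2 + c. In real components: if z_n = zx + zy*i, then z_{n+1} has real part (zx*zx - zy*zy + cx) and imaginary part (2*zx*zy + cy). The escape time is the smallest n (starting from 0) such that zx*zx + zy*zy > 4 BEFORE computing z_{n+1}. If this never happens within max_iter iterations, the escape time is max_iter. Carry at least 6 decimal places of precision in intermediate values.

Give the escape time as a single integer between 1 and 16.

Answer: 4

Derivation:
z_0 = 0 + 0i, c = 0.5930 + -0.4210i
Iter 1: z = 0.5930 + -0.4210i, |z|^2 = 0.5289
Iter 2: z = 0.7674 + -0.9203i, |z|^2 = 1.4359
Iter 3: z = 0.3350 + -1.8335i, |z|^2 = 3.4739
Iter 4: z = -2.6565 + -1.6493i, |z|^2 = 9.7772
Escaped at iteration 4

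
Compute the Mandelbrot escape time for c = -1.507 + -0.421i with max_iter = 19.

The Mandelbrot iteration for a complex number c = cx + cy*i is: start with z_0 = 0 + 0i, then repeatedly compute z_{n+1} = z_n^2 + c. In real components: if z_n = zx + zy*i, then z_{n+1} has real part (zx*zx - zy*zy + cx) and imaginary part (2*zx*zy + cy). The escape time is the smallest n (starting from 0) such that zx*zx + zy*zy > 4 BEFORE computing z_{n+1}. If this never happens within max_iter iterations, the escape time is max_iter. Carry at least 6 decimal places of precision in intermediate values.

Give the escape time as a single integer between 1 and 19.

z_0 = 0 + 0i, c = -1.5070 + -0.4210i
Iter 1: z = -1.5070 + -0.4210i, |z|^2 = 2.4483
Iter 2: z = 0.5868 + 0.8479i, |z|^2 = 1.0633
Iter 3: z = -1.8816 + 0.5741i, |z|^2 = 3.8699
Iter 4: z = 1.7038 + -2.5814i, |z|^2 = 9.5666
Escaped at iteration 4

Answer: 4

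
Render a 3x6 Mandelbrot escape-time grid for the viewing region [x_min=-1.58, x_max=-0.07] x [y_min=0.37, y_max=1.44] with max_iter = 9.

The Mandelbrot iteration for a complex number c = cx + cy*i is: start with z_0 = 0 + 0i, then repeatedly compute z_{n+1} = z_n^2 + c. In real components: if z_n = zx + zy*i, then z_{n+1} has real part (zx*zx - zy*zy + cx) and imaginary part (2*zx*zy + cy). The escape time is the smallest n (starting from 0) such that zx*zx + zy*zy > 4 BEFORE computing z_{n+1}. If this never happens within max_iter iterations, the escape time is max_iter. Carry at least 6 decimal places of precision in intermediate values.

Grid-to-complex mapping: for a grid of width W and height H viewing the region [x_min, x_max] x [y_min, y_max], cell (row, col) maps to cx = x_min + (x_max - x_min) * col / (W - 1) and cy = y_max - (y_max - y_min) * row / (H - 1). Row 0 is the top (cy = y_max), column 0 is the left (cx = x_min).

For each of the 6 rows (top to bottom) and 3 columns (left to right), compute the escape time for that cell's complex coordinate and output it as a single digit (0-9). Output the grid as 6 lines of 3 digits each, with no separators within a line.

(row=0, col=0): c = -1.5800 + 1.4400i → escape time 1
(row=0, col=1): c = -0.8250 + 1.4400i → escape time 2
(row=0, col=2): c = -0.0700 + 1.4400i → escape time 2
(row=1, col=0): c = -1.5800 + 1.2260i → escape time 2
(row=1, col=1): c = -0.8250 + 1.2260i → escape time 3
(row=1, col=2): c = -0.0700 + 1.2260i → escape time 3
(row=2, col=0): c = -1.5800 + 1.0120i → escape time 2
(row=2, col=1): c = -0.8250 + 1.0120i → escape time 3
(row=2, col=2): c = -0.0700 + 1.0120i → escape time 8
(row=3, col=0): c = -1.5800 + 0.7980i → escape time 3
(row=3, col=1): c = -0.8250 + 0.7980i → escape time 4
(row=3, col=2): c = -0.0700 + 0.7980i → escape time 9
(row=4, col=0): c = -1.5800 + 0.5840i → escape time 3
(row=4, col=1): c = -0.8250 + 0.5840i → escape time 5
(row=4, col=2): c = -0.0700 + 0.5840i → escape time 9
(row=5, col=0): c = -1.5800 + 0.3700i → escape time 4
(row=5, col=1): c = -0.8250 + 0.3700i → escape time 8
(row=5, col=2): c = -0.0700 + 0.3700i → escape time 9

Answer: 122
233
238
349
359
489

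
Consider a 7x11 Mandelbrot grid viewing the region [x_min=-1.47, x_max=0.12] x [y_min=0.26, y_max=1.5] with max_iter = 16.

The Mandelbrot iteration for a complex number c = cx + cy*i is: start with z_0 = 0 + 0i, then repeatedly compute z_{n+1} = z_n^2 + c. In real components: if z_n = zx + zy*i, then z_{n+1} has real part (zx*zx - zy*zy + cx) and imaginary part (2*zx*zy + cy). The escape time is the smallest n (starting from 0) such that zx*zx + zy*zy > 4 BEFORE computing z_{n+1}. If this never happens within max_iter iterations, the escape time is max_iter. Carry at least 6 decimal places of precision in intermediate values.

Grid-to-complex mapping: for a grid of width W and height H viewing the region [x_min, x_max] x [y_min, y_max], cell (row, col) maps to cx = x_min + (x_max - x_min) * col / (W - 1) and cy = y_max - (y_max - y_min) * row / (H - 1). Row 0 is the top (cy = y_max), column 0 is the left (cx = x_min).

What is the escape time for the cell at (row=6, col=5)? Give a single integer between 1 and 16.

z_0 = 0 + 0i, c = -0.1450 + 0.7560i
Iter 1: z = -0.1450 + 0.7560i, |z|^2 = 0.5926
Iter 2: z = -0.6955 + 0.5368i, |z|^2 = 0.7718
Iter 3: z = 0.0506 + 0.0094i, |z|^2 = 0.0027
Iter 4: z = -0.1425 + 0.7569i, |z|^2 = 0.5933
Iter 5: z = -0.6977 + 0.5402i, |z|^2 = 0.7786
Iter 6: z = 0.0499 + 0.0022i, |z|^2 = 0.0025
Iter 7: z = -0.1425 + 0.7562i, |z|^2 = 0.5922
Iter 8: z = -0.6966 + 0.5405i, |z|^2 = 0.7773
Iter 9: z = 0.0481 + 0.0031i, |z|^2 = 0.0023
Iter 10: z = -0.1427 + 0.7563i, |z|^2 = 0.5923
Iter 11: z = -0.6966 + 0.5402i, |z|^2 = 0.7771
Iter 12: z = 0.0485 + 0.0034i, |z|^2 = 0.0024
Iter 13: z = -0.1427 + 0.7563i, |z|^2 = 0.5924
Iter 14: z = -0.6967 + 0.5402i, |z|^2 = 0.7772
Iter 15: z = 0.0486 + 0.0033i, |z|^2 = 0.0024

Answer: 16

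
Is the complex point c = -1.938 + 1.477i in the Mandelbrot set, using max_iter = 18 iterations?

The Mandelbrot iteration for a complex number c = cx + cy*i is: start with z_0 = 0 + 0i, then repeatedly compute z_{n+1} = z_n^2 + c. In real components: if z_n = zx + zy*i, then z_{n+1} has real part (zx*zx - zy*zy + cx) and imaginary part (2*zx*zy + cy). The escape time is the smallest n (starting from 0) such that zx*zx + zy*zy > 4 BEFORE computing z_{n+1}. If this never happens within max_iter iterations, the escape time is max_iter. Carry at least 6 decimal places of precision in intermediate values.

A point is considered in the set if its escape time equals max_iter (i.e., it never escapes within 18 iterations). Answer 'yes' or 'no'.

z_0 = 0 + 0i, c = -1.9380 + 1.4770i
Iter 1: z = -1.9380 + 1.4770i, |z|^2 = 5.9374
Escaped at iteration 1

Answer: no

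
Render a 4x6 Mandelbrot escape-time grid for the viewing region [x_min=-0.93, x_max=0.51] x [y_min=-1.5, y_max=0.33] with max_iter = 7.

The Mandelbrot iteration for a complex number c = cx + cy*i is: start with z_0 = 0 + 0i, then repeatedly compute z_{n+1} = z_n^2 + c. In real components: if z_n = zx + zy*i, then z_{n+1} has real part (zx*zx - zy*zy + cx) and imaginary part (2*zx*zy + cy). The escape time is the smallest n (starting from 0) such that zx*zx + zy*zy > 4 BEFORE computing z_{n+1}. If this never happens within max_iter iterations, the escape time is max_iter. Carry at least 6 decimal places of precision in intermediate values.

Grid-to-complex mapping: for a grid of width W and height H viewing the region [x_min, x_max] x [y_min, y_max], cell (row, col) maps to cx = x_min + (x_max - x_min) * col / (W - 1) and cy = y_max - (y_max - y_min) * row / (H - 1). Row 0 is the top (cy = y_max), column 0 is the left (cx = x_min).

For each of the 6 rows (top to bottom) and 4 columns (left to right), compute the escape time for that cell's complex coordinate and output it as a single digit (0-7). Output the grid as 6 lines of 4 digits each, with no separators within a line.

(row=0, col=0): c = -0.9300 + 0.3300i → escape time 7
(row=0, col=1): c = -0.4500 + 0.3300i → escape time 7
(row=0, col=2): c = 0.0300 + 0.3300i → escape time 7
(row=0, col=3): c = 0.5100 + 0.3300i → escape time 5
(row=1, col=0): c = -0.9300 + -0.0360i → escape time 7
(row=1, col=1): c = -0.4500 + -0.0360i → escape time 7
(row=1, col=2): c = 0.0300 + -0.0360i → escape time 7
(row=1, col=3): c = 0.5100 + -0.0360i → escape time 5
(row=2, col=0): c = -0.9300 + -0.4020i → escape time 7
(row=2, col=1): c = -0.4500 + -0.4020i → escape time 7
(row=2, col=2): c = 0.0300 + -0.4020i → escape time 7
(row=2, col=3): c = 0.5100 + -0.4020i → escape time 5
(row=3, col=0): c = -0.9300 + -0.7680i → escape time 4
(row=3, col=1): c = -0.4500 + -0.7680i → escape time 6
(row=3, col=2): c = 0.0300 + -0.7680i → escape time 7
(row=3, col=3): c = 0.5100 + -0.7680i → escape time 3
(row=4, col=0): c = -0.9300 + -1.1340i → escape time 3
(row=4, col=1): c = -0.4500 + -1.1340i → escape time 3
(row=4, col=2): c = 0.0300 + -1.1340i → escape time 4
(row=4, col=3): c = 0.5100 + -1.1340i → escape time 2
(row=5, col=0): c = -0.9300 + -1.5000i → escape time 2
(row=5, col=1): c = -0.4500 + -1.5000i → escape time 2
(row=5, col=2): c = 0.0300 + -1.5000i → escape time 2
(row=5, col=3): c = 0.5100 + -1.5000i → escape time 2

Answer: 7775
7775
7775
4673
3342
2222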